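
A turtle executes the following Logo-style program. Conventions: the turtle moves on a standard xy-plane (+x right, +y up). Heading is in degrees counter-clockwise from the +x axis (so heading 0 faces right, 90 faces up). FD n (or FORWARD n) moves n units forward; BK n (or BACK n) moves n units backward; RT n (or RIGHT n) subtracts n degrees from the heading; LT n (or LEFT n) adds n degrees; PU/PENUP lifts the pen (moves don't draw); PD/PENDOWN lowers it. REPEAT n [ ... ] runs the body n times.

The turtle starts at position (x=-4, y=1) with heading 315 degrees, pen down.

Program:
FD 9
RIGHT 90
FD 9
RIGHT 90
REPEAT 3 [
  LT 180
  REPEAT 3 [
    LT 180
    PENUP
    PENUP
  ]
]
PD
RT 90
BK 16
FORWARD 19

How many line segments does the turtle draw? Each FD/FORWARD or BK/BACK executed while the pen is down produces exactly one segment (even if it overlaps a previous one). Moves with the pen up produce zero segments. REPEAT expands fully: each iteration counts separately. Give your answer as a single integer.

Answer: 4

Derivation:
Executing turtle program step by step:
Start: pos=(-4,1), heading=315, pen down
FD 9: (-4,1) -> (2.364,-5.364) [heading=315, draw]
RT 90: heading 315 -> 225
FD 9: (2.364,-5.364) -> (-4,-11.728) [heading=225, draw]
RT 90: heading 225 -> 135
REPEAT 3 [
  -- iteration 1/3 --
  LT 180: heading 135 -> 315
  REPEAT 3 [
    -- iteration 1/3 --
    LT 180: heading 315 -> 135
    PU: pen up
    PU: pen up
    -- iteration 2/3 --
    LT 180: heading 135 -> 315
    PU: pen up
    PU: pen up
    -- iteration 3/3 --
    LT 180: heading 315 -> 135
    PU: pen up
    PU: pen up
  ]
  -- iteration 2/3 --
  LT 180: heading 135 -> 315
  REPEAT 3 [
    -- iteration 1/3 --
    LT 180: heading 315 -> 135
    PU: pen up
    PU: pen up
    -- iteration 2/3 --
    LT 180: heading 135 -> 315
    PU: pen up
    PU: pen up
    -- iteration 3/3 --
    LT 180: heading 315 -> 135
    PU: pen up
    PU: pen up
  ]
  -- iteration 3/3 --
  LT 180: heading 135 -> 315
  REPEAT 3 [
    -- iteration 1/3 --
    LT 180: heading 315 -> 135
    PU: pen up
    PU: pen up
    -- iteration 2/3 --
    LT 180: heading 135 -> 315
    PU: pen up
    PU: pen up
    -- iteration 3/3 --
    LT 180: heading 315 -> 135
    PU: pen up
    PU: pen up
  ]
]
PD: pen down
RT 90: heading 135 -> 45
BK 16: (-4,-11.728) -> (-15.314,-23.042) [heading=45, draw]
FD 19: (-15.314,-23.042) -> (-1.879,-9.607) [heading=45, draw]
Final: pos=(-1.879,-9.607), heading=45, 4 segment(s) drawn
Segments drawn: 4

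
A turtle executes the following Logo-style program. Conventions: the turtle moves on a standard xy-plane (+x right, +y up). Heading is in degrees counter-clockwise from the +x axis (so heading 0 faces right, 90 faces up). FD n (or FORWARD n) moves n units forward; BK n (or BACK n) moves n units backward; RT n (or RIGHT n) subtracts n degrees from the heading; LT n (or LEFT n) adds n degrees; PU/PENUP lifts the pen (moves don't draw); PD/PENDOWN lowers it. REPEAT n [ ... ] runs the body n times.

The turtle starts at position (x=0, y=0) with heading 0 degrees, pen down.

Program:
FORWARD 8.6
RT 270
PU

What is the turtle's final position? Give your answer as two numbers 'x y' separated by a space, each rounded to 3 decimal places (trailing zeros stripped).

Answer: 8.6 0

Derivation:
Executing turtle program step by step:
Start: pos=(0,0), heading=0, pen down
FD 8.6: (0,0) -> (8.6,0) [heading=0, draw]
RT 270: heading 0 -> 90
PU: pen up
Final: pos=(8.6,0), heading=90, 1 segment(s) drawn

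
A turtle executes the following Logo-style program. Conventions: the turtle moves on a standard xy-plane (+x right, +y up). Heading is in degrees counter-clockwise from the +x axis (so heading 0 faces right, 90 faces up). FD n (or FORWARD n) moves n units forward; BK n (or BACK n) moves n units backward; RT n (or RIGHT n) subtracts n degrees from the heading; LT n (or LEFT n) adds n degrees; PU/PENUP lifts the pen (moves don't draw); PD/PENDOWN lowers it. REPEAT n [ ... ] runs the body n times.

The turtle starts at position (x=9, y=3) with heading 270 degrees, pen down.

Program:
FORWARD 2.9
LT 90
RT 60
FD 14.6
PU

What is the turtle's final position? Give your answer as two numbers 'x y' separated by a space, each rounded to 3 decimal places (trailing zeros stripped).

Answer: 16.3 -12.544

Derivation:
Executing turtle program step by step:
Start: pos=(9,3), heading=270, pen down
FD 2.9: (9,3) -> (9,0.1) [heading=270, draw]
LT 90: heading 270 -> 0
RT 60: heading 0 -> 300
FD 14.6: (9,0.1) -> (16.3,-12.544) [heading=300, draw]
PU: pen up
Final: pos=(16.3,-12.544), heading=300, 2 segment(s) drawn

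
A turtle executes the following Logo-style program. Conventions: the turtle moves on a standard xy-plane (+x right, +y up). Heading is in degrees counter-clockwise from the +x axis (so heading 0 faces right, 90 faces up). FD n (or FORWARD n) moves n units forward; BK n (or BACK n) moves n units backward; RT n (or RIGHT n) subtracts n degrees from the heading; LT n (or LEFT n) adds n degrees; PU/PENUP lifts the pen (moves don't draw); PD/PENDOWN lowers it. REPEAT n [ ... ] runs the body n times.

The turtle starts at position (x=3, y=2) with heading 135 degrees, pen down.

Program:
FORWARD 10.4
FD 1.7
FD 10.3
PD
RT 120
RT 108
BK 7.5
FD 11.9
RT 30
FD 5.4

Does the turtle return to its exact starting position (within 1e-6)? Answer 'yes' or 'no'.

Executing turtle program step by step:
Start: pos=(3,2), heading=135, pen down
FD 10.4: (3,2) -> (-4.354,9.354) [heading=135, draw]
FD 1.7: (-4.354,9.354) -> (-5.556,10.556) [heading=135, draw]
FD 10.3: (-5.556,10.556) -> (-12.839,17.839) [heading=135, draw]
PD: pen down
RT 120: heading 135 -> 15
RT 108: heading 15 -> 267
BK 7.5: (-12.839,17.839) -> (-12.447,25.329) [heading=267, draw]
FD 11.9: (-12.447,25.329) -> (-13.069,13.445) [heading=267, draw]
RT 30: heading 267 -> 237
FD 5.4: (-13.069,13.445) -> (-16.011,8.916) [heading=237, draw]
Final: pos=(-16.011,8.916), heading=237, 6 segment(s) drawn

Start position: (3, 2)
Final position: (-16.011, 8.916)
Distance = 20.23; >= 1e-6 -> NOT closed

Answer: no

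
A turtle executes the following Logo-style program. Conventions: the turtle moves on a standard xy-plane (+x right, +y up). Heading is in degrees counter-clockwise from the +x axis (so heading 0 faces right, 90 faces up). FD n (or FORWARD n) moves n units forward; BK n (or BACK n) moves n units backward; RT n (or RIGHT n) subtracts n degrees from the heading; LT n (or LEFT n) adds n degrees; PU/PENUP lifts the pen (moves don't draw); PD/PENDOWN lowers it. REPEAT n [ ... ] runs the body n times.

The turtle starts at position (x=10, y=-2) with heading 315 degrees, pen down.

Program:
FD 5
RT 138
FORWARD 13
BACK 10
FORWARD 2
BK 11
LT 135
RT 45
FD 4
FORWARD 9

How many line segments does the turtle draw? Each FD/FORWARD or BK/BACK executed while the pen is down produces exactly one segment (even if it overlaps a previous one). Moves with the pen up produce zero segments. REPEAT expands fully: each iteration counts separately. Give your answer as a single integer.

Answer: 7

Derivation:
Executing turtle program step by step:
Start: pos=(10,-2), heading=315, pen down
FD 5: (10,-2) -> (13.536,-5.536) [heading=315, draw]
RT 138: heading 315 -> 177
FD 13: (13.536,-5.536) -> (0.553,-4.855) [heading=177, draw]
BK 10: (0.553,-4.855) -> (10.54,-5.379) [heading=177, draw]
FD 2: (10.54,-5.379) -> (8.542,-5.274) [heading=177, draw]
BK 11: (8.542,-5.274) -> (19.527,-5.85) [heading=177, draw]
LT 135: heading 177 -> 312
RT 45: heading 312 -> 267
FD 4: (19.527,-5.85) -> (19.318,-9.844) [heading=267, draw]
FD 9: (19.318,-9.844) -> (18.847,-18.832) [heading=267, draw]
Final: pos=(18.847,-18.832), heading=267, 7 segment(s) drawn
Segments drawn: 7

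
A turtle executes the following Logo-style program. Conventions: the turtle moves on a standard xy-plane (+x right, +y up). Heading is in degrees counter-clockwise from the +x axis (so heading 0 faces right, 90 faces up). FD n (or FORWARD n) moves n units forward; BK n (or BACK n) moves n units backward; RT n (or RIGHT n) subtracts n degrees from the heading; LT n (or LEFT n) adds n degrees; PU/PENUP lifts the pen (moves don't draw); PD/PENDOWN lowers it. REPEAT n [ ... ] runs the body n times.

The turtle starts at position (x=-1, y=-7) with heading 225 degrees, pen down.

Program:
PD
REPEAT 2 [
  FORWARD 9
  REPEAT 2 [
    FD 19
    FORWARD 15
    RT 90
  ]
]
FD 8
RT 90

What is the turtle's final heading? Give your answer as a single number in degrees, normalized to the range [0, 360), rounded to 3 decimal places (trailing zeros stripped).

Executing turtle program step by step:
Start: pos=(-1,-7), heading=225, pen down
PD: pen down
REPEAT 2 [
  -- iteration 1/2 --
  FD 9: (-1,-7) -> (-7.364,-13.364) [heading=225, draw]
  REPEAT 2 [
    -- iteration 1/2 --
    FD 19: (-7.364,-13.364) -> (-20.799,-26.799) [heading=225, draw]
    FD 15: (-20.799,-26.799) -> (-31.406,-37.406) [heading=225, draw]
    RT 90: heading 225 -> 135
    -- iteration 2/2 --
    FD 19: (-31.406,-37.406) -> (-44.841,-23.971) [heading=135, draw]
    FD 15: (-44.841,-23.971) -> (-55.447,-13.364) [heading=135, draw]
    RT 90: heading 135 -> 45
  ]
  -- iteration 2/2 --
  FD 9: (-55.447,-13.364) -> (-49.083,-7) [heading=45, draw]
  REPEAT 2 [
    -- iteration 1/2 --
    FD 19: (-49.083,-7) -> (-35.648,6.435) [heading=45, draw]
    FD 15: (-35.648,6.435) -> (-25.042,17.042) [heading=45, draw]
    RT 90: heading 45 -> 315
    -- iteration 2/2 --
    FD 19: (-25.042,17.042) -> (-11.607,3.607) [heading=315, draw]
    FD 15: (-11.607,3.607) -> (-1,-7) [heading=315, draw]
    RT 90: heading 315 -> 225
  ]
]
FD 8: (-1,-7) -> (-6.657,-12.657) [heading=225, draw]
RT 90: heading 225 -> 135
Final: pos=(-6.657,-12.657), heading=135, 11 segment(s) drawn

Answer: 135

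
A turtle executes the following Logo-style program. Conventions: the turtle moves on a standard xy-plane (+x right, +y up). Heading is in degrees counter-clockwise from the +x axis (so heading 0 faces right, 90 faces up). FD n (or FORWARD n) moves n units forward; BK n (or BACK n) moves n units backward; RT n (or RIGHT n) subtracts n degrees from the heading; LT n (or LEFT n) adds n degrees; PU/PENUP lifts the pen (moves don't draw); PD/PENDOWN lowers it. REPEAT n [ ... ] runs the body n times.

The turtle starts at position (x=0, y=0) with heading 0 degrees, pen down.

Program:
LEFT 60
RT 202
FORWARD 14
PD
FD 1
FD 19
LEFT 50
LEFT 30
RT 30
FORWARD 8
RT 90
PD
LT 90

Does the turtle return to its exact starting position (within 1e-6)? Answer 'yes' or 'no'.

Executing turtle program step by step:
Start: pos=(0,0), heading=0, pen down
LT 60: heading 0 -> 60
RT 202: heading 60 -> 218
FD 14: (0,0) -> (-11.032,-8.619) [heading=218, draw]
PD: pen down
FD 1: (-11.032,-8.619) -> (-11.82,-9.235) [heading=218, draw]
FD 19: (-11.82,-9.235) -> (-26.792,-20.932) [heading=218, draw]
LT 50: heading 218 -> 268
LT 30: heading 268 -> 298
RT 30: heading 298 -> 268
FD 8: (-26.792,-20.932) -> (-27.072,-28.928) [heading=268, draw]
RT 90: heading 268 -> 178
PD: pen down
LT 90: heading 178 -> 268
Final: pos=(-27.072,-28.928), heading=268, 4 segment(s) drawn

Start position: (0, 0)
Final position: (-27.072, -28.928)
Distance = 39.619; >= 1e-6 -> NOT closed

Answer: no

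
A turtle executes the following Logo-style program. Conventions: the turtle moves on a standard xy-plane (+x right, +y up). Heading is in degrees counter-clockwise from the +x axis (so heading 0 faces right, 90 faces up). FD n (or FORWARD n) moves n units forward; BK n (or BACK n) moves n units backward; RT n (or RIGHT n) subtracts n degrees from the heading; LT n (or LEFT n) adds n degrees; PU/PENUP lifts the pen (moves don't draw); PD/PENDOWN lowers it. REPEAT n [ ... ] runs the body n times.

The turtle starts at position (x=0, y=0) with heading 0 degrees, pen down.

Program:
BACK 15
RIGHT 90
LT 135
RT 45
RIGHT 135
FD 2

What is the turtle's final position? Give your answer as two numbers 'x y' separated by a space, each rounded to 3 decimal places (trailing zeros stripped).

Answer: -16.414 -1.414

Derivation:
Executing turtle program step by step:
Start: pos=(0,0), heading=0, pen down
BK 15: (0,0) -> (-15,0) [heading=0, draw]
RT 90: heading 0 -> 270
LT 135: heading 270 -> 45
RT 45: heading 45 -> 0
RT 135: heading 0 -> 225
FD 2: (-15,0) -> (-16.414,-1.414) [heading=225, draw]
Final: pos=(-16.414,-1.414), heading=225, 2 segment(s) drawn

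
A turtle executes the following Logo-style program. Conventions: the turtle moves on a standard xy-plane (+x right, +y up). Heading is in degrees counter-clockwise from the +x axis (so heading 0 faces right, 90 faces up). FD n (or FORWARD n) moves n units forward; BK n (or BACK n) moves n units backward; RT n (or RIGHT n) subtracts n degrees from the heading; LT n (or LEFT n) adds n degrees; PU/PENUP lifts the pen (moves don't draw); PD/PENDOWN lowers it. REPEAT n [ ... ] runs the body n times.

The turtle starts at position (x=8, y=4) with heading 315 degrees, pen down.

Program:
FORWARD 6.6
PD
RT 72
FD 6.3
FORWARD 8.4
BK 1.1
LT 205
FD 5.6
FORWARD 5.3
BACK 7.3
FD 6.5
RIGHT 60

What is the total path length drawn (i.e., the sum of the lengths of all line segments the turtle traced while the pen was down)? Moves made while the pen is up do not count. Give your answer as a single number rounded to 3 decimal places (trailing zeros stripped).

Answer: 47.1

Derivation:
Executing turtle program step by step:
Start: pos=(8,4), heading=315, pen down
FD 6.6: (8,4) -> (12.667,-0.667) [heading=315, draw]
PD: pen down
RT 72: heading 315 -> 243
FD 6.3: (12.667,-0.667) -> (9.807,-6.28) [heading=243, draw]
FD 8.4: (9.807,-6.28) -> (5.993,-13.765) [heading=243, draw]
BK 1.1: (5.993,-13.765) -> (6.493,-12.785) [heading=243, draw]
LT 205: heading 243 -> 88
FD 5.6: (6.493,-12.785) -> (6.688,-7.188) [heading=88, draw]
FD 5.3: (6.688,-7.188) -> (6.873,-1.891) [heading=88, draw]
BK 7.3: (6.873,-1.891) -> (6.618,-9.187) [heading=88, draw]
FD 6.5: (6.618,-9.187) -> (6.845,-2.691) [heading=88, draw]
RT 60: heading 88 -> 28
Final: pos=(6.845,-2.691), heading=28, 8 segment(s) drawn

Segment lengths:
  seg 1: (8,4) -> (12.667,-0.667), length = 6.6
  seg 2: (12.667,-0.667) -> (9.807,-6.28), length = 6.3
  seg 3: (9.807,-6.28) -> (5.993,-13.765), length = 8.4
  seg 4: (5.993,-13.765) -> (6.493,-12.785), length = 1.1
  seg 5: (6.493,-12.785) -> (6.688,-7.188), length = 5.6
  seg 6: (6.688,-7.188) -> (6.873,-1.891), length = 5.3
  seg 7: (6.873,-1.891) -> (6.618,-9.187), length = 7.3
  seg 8: (6.618,-9.187) -> (6.845,-2.691), length = 6.5
Total = 47.1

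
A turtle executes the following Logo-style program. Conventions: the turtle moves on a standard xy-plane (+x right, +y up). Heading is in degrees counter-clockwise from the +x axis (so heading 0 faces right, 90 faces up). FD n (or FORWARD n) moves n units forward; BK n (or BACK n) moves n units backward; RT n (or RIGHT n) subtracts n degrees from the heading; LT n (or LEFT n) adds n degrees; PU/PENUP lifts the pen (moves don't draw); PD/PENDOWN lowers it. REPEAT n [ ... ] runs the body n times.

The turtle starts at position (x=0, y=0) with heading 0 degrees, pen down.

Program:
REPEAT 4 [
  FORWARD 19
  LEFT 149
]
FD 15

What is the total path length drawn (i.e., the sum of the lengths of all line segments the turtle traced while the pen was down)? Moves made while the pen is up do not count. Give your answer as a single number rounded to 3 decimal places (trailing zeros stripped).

Executing turtle program step by step:
Start: pos=(0,0), heading=0, pen down
REPEAT 4 [
  -- iteration 1/4 --
  FD 19: (0,0) -> (19,0) [heading=0, draw]
  LT 149: heading 0 -> 149
  -- iteration 2/4 --
  FD 19: (19,0) -> (2.714,9.786) [heading=149, draw]
  LT 149: heading 149 -> 298
  -- iteration 3/4 --
  FD 19: (2.714,9.786) -> (11.634,-6.99) [heading=298, draw]
  LT 149: heading 298 -> 87
  -- iteration 4/4 --
  FD 19: (11.634,-6.99) -> (12.628,11.984) [heading=87, draw]
  LT 149: heading 87 -> 236
]
FD 15: (12.628,11.984) -> (4.24,-0.452) [heading=236, draw]
Final: pos=(4.24,-0.452), heading=236, 5 segment(s) drawn

Segment lengths:
  seg 1: (0,0) -> (19,0), length = 19
  seg 2: (19,0) -> (2.714,9.786), length = 19
  seg 3: (2.714,9.786) -> (11.634,-6.99), length = 19
  seg 4: (11.634,-6.99) -> (12.628,11.984), length = 19
  seg 5: (12.628,11.984) -> (4.24,-0.452), length = 15
Total = 91

Answer: 91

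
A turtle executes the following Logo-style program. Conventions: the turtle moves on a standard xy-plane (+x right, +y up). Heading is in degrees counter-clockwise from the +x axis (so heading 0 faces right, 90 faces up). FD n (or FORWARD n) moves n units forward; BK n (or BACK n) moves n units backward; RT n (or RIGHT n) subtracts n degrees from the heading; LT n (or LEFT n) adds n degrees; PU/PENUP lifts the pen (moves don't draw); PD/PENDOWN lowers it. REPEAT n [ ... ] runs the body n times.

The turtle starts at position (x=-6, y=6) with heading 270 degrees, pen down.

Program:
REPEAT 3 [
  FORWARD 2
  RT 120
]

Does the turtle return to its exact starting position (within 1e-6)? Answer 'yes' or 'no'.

Executing turtle program step by step:
Start: pos=(-6,6), heading=270, pen down
REPEAT 3 [
  -- iteration 1/3 --
  FD 2: (-6,6) -> (-6,4) [heading=270, draw]
  RT 120: heading 270 -> 150
  -- iteration 2/3 --
  FD 2: (-6,4) -> (-7.732,5) [heading=150, draw]
  RT 120: heading 150 -> 30
  -- iteration 3/3 --
  FD 2: (-7.732,5) -> (-6,6) [heading=30, draw]
  RT 120: heading 30 -> 270
]
Final: pos=(-6,6), heading=270, 3 segment(s) drawn

Start position: (-6, 6)
Final position: (-6, 6)
Distance = 0; < 1e-6 -> CLOSED

Answer: yes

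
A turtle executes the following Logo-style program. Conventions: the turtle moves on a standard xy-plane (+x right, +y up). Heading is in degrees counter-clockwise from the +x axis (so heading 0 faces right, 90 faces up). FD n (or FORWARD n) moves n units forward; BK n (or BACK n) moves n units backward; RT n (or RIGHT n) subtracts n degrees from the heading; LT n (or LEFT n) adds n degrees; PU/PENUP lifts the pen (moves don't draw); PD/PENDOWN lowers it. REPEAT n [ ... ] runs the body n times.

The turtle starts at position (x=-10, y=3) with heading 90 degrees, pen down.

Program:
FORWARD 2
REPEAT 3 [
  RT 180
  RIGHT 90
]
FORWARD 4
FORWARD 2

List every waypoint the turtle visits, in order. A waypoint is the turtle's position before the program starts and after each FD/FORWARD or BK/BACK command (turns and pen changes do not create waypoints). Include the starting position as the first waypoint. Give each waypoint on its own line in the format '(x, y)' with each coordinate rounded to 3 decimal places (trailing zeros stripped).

Answer: (-10, 3)
(-10, 5)
(-6, 5)
(-4, 5)

Derivation:
Executing turtle program step by step:
Start: pos=(-10,3), heading=90, pen down
FD 2: (-10,3) -> (-10,5) [heading=90, draw]
REPEAT 3 [
  -- iteration 1/3 --
  RT 180: heading 90 -> 270
  RT 90: heading 270 -> 180
  -- iteration 2/3 --
  RT 180: heading 180 -> 0
  RT 90: heading 0 -> 270
  -- iteration 3/3 --
  RT 180: heading 270 -> 90
  RT 90: heading 90 -> 0
]
FD 4: (-10,5) -> (-6,5) [heading=0, draw]
FD 2: (-6,5) -> (-4,5) [heading=0, draw]
Final: pos=(-4,5), heading=0, 3 segment(s) drawn
Waypoints (4 total):
(-10, 3)
(-10, 5)
(-6, 5)
(-4, 5)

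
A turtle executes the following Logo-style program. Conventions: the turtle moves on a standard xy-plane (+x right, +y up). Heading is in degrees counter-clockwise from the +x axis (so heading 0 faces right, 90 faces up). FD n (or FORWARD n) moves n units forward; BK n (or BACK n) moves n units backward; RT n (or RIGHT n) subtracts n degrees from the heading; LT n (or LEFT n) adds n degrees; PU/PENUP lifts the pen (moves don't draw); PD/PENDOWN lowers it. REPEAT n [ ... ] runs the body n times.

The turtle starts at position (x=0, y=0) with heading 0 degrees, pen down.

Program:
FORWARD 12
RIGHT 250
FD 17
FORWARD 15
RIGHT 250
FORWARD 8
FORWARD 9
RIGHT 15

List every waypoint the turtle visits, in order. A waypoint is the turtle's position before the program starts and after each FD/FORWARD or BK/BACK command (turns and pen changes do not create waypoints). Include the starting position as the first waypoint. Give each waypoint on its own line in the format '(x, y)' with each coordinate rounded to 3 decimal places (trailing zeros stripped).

Executing turtle program step by step:
Start: pos=(0,0), heading=0, pen down
FD 12: (0,0) -> (12,0) [heading=0, draw]
RT 250: heading 0 -> 110
FD 17: (12,0) -> (6.186,15.975) [heading=110, draw]
FD 15: (6.186,15.975) -> (1.055,30.07) [heading=110, draw]
RT 250: heading 110 -> 220
FD 8: (1.055,30.07) -> (-5.073,24.928) [heading=220, draw]
FD 9: (-5.073,24.928) -> (-11.967,19.143) [heading=220, draw]
RT 15: heading 220 -> 205
Final: pos=(-11.967,19.143), heading=205, 5 segment(s) drawn
Waypoints (6 total):
(0, 0)
(12, 0)
(6.186, 15.975)
(1.055, 30.07)
(-5.073, 24.928)
(-11.967, 19.143)

Answer: (0, 0)
(12, 0)
(6.186, 15.975)
(1.055, 30.07)
(-5.073, 24.928)
(-11.967, 19.143)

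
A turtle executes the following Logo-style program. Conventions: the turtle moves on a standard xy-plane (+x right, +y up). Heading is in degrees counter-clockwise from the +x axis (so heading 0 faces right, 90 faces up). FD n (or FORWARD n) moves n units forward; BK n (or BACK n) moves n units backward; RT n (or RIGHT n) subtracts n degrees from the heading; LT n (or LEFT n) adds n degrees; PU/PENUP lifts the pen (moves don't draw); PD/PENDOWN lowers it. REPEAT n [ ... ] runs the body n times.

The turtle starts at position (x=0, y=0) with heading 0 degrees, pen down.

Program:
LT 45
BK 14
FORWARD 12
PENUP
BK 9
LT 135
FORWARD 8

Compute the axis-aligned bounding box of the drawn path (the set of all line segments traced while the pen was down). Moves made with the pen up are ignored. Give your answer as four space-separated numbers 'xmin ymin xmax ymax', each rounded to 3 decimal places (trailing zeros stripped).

Answer: -9.899 -9.899 0 0

Derivation:
Executing turtle program step by step:
Start: pos=(0,0), heading=0, pen down
LT 45: heading 0 -> 45
BK 14: (0,0) -> (-9.899,-9.899) [heading=45, draw]
FD 12: (-9.899,-9.899) -> (-1.414,-1.414) [heading=45, draw]
PU: pen up
BK 9: (-1.414,-1.414) -> (-7.778,-7.778) [heading=45, move]
LT 135: heading 45 -> 180
FD 8: (-7.778,-7.778) -> (-15.778,-7.778) [heading=180, move]
Final: pos=(-15.778,-7.778), heading=180, 2 segment(s) drawn

Segment endpoints: x in {-9.899, -1.414, 0}, y in {-9.899, -1.414, 0}
xmin=-9.899, ymin=-9.899, xmax=0, ymax=0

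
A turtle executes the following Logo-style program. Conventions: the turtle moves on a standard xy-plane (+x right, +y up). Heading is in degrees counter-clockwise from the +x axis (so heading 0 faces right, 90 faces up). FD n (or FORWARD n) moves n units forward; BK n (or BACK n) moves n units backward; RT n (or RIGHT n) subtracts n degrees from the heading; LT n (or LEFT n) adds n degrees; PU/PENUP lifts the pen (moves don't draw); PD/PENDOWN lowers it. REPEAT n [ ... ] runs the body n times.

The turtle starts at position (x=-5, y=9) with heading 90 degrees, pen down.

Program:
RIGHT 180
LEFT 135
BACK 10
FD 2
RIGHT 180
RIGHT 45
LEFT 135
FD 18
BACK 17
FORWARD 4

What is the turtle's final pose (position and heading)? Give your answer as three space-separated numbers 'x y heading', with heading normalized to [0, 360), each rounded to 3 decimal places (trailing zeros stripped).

Executing turtle program step by step:
Start: pos=(-5,9), heading=90, pen down
RT 180: heading 90 -> 270
LT 135: heading 270 -> 45
BK 10: (-5,9) -> (-12.071,1.929) [heading=45, draw]
FD 2: (-12.071,1.929) -> (-10.657,3.343) [heading=45, draw]
RT 180: heading 45 -> 225
RT 45: heading 225 -> 180
LT 135: heading 180 -> 315
FD 18: (-10.657,3.343) -> (2.071,-9.385) [heading=315, draw]
BK 17: (2.071,-9.385) -> (-9.95,2.636) [heading=315, draw]
FD 4: (-9.95,2.636) -> (-7.121,-0.192) [heading=315, draw]
Final: pos=(-7.121,-0.192), heading=315, 5 segment(s) drawn

Answer: -7.121 -0.192 315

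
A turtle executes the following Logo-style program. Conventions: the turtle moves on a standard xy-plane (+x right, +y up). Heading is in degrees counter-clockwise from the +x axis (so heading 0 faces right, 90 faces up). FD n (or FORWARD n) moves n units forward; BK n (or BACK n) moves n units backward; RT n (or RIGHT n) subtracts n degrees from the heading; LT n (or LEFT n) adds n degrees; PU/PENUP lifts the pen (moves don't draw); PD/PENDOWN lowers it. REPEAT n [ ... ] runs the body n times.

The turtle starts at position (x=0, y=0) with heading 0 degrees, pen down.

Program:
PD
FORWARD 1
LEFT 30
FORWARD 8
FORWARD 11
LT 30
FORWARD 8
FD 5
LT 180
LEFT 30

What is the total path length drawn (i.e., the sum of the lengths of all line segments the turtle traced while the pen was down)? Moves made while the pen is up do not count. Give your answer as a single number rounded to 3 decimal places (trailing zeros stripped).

Answer: 33

Derivation:
Executing turtle program step by step:
Start: pos=(0,0), heading=0, pen down
PD: pen down
FD 1: (0,0) -> (1,0) [heading=0, draw]
LT 30: heading 0 -> 30
FD 8: (1,0) -> (7.928,4) [heading=30, draw]
FD 11: (7.928,4) -> (17.454,9.5) [heading=30, draw]
LT 30: heading 30 -> 60
FD 8: (17.454,9.5) -> (21.454,16.428) [heading=60, draw]
FD 5: (21.454,16.428) -> (23.954,20.758) [heading=60, draw]
LT 180: heading 60 -> 240
LT 30: heading 240 -> 270
Final: pos=(23.954,20.758), heading=270, 5 segment(s) drawn

Segment lengths:
  seg 1: (0,0) -> (1,0), length = 1
  seg 2: (1,0) -> (7.928,4), length = 8
  seg 3: (7.928,4) -> (17.454,9.5), length = 11
  seg 4: (17.454,9.5) -> (21.454,16.428), length = 8
  seg 5: (21.454,16.428) -> (23.954,20.758), length = 5
Total = 33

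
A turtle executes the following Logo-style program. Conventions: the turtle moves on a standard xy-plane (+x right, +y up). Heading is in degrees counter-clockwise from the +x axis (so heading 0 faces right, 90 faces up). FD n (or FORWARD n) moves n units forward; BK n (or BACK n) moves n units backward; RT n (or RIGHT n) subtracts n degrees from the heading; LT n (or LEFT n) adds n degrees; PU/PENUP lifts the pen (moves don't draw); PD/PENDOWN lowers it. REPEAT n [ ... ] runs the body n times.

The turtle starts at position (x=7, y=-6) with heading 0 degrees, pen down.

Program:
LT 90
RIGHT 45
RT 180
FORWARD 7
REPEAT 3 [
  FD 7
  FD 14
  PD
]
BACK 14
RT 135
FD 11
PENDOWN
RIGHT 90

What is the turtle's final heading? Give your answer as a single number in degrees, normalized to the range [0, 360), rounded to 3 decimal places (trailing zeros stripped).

Executing turtle program step by step:
Start: pos=(7,-6), heading=0, pen down
LT 90: heading 0 -> 90
RT 45: heading 90 -> 45
RT 180: heading 45 -> 225
FD 7: (7,-6) -> (2.05,-10.95) [heading=225, draw]
REPEAT 3 [
  -- iteration 1/3 --
  FD 7: (2.05,-10.95) -> (-2.899,-15.899) [heading=225, draw]
  FD 14: (-2.899,-15.899) -> (-12.799,-25.799) [heading=225, draw]
  PD: pen down
  -- iteration 2/3 --
  FD 7: (-12.799,-25.799) -> (-17.749,-30.749) [heading=225, draw]
  FD 14: (-17.749,-30.749) -> (-27.648,-40.648) [heading=225, draw]
  PD: pen down
  -- iteration 3/3 --
  FD 7: (-27.648,-40.648) -> (-32.598,-45.598) [heading=225, draw]
  FD 14: (-32.598,-45.598) -> (-42.497,-55.497) [heading=225, draw]
  PD: pen down
]
BK 14: (-42.497,-55.497) -> (-32.598,-45.598) [heading=225, draw]
RT 135: heading 225 -> 90
FD 11: (-32.598,-45.598) -> (-32.598,-34.598) [heading=90, draw]
PD: pen down
RT 90: heading 90 -> 0
Final: pos=(-32.598,-34.598), heading=0, 9 segment(s) drawn

Answer: 0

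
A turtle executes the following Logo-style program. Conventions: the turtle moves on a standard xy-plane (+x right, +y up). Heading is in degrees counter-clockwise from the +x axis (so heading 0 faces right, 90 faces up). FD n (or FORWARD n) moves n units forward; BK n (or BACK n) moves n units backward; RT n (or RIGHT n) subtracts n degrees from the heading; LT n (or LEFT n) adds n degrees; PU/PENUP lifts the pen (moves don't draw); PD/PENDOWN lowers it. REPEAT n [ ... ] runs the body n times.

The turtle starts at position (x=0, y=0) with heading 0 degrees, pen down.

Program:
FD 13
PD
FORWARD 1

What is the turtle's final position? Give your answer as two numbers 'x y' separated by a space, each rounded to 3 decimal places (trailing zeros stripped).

Executing turtle program step by step:
Start: pos=(0,0), heading=0, pen down
FD 13: (0,0) -> (13,0) [heading=0, draw]
PD: pen down
FD 1: (13,0) -> (14,0) [heading=0, draw]
Final: pos=(14,0), heading=0, 2 segment(s) drawn

Answer: 14 0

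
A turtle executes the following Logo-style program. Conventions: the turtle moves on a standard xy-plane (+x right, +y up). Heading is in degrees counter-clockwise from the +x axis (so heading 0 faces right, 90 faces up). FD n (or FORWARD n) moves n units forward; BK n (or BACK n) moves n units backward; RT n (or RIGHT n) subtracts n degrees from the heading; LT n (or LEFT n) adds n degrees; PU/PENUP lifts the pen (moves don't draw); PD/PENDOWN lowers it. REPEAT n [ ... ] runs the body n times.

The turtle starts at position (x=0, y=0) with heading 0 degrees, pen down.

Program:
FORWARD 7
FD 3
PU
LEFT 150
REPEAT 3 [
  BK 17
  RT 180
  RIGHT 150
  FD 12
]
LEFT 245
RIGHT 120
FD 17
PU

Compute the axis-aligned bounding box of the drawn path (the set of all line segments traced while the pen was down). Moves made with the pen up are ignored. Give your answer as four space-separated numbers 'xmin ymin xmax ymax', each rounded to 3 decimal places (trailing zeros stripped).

Executing turtle program step by step:
Start: pos=(0,0), heading=0, pen down
FD 7: (0,0) -> (7,0) [heading=0, draw]
FD 3: (7,0) -> (10,0) [heading=0, draw]
PU: pen up
LT 150: heading 0 -> 150
REPEAT 3 [
  -- iteration 1/3 --
  BK 17: (10,0) -> (24.722,-8.5) [heading=150, move]
  RT 180: heading 150 -> 330
  RT 150: heading 330 -> 180
  FD 12: (24.722,-8.5) -> (12.722,-8.5) [heading=180, move]
  -- iteration 2/3 --
  BK 17: (12.722,-8.5) -> (29.722,-8.5) [heading=180, move]
  RT 180: heading 180 -> 0
  RT 150: heading 0 -> 210
  FD 12: (29.722,-8.5) -> (19.33,-14.5) [heading=210, move]
  -- iteration 3/3 --
  BK 17: (19.33,-14.5) -> (34.053,-6) [heading=210, move]
  RT 180: heading 210 -> 30
  RT 150: heading 30 -> 240
  FD 12: (34.053,-6) -> (28.053,-16.392) [heading=240, move]
]
LT 245: heading 240 -> 125
RT 120: heading 125 -> 5
FD 17: (28.053,-16.392) -> (44.988,-14.911) [heading=5, move]
PU: pen up
Final: pos=(44.988,-14.911), heading=5, 2 segment(s) drawn

Segment endpoints: x in {0, 7, 10}, y in {0}
xmin=0, ymin=0, xmax=10, ymax=0

Answer: 0 0 10 0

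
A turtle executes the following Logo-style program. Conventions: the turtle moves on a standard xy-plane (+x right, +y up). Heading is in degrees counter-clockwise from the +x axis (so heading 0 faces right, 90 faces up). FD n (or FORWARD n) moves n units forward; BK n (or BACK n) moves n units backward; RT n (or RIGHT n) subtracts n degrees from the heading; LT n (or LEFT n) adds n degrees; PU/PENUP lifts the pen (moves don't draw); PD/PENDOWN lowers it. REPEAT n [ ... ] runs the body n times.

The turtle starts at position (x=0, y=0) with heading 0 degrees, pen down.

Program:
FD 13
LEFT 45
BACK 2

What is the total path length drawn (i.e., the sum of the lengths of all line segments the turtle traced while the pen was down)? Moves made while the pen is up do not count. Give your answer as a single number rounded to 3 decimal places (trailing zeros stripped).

Answer: 15

Derivation:
Executing turtle program step by step:
Start: pos=(0,0), heading=0, pen down
FD 13: (0,0) -> (13,0) [heading=0, draw]
LT 45: heading 0 -> 45
BK 2: (13,0) -> (11.586,-1.414) [heading=45, draw]
Final: pos=(11.586,-1.414), heading=45, 2 segment(s) drawn

Segment lengths:
  seg 1: (0,0) -> (13,0), length = 13
  seg 2: (13,0) -> (11.586,-1.414), length = 2
Total = 15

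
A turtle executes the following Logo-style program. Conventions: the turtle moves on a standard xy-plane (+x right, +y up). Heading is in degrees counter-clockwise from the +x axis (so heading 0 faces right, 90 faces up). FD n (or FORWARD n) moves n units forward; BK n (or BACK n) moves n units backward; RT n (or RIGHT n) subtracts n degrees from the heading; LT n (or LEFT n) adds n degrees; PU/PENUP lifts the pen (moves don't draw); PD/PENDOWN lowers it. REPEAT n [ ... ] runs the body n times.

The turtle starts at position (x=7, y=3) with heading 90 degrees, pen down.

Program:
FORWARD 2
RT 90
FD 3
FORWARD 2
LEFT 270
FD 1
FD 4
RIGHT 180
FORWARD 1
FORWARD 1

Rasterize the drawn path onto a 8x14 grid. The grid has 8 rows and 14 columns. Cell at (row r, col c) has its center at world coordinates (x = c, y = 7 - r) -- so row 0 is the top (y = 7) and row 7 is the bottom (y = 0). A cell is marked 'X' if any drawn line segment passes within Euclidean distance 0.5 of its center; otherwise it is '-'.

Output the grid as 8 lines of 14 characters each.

Segment 0: (7,3) -> (7,5)
Segment 1: (7,5) -> (10,5)
Segment 2: (10,5) -> (12,5)
Segment 3: (12,5) -> (12,4)
Segment 4: (12,4) -> (12,0)
Segment 5: (12,0) -> (12,1)
Segment 6: (12,1) -> (12,2)

Answer: --------------
--------------
-------XXXXXX-
-------X----X-
-------X----X-
------------X-
------------X-
------------X-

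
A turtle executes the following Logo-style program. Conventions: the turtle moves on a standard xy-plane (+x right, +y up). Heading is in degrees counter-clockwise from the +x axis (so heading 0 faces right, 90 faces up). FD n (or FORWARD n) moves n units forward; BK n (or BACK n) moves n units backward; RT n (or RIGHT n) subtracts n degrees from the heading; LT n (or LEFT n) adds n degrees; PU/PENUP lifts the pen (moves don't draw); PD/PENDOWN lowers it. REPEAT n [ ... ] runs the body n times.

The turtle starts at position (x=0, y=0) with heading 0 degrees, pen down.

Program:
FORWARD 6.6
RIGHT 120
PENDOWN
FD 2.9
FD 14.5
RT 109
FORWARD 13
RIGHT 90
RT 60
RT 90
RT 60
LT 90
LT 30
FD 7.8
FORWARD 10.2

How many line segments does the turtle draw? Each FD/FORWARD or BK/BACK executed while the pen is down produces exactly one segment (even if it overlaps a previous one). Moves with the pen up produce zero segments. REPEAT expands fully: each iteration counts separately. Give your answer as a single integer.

Executing turtle program step by step:
Start: pos=(0,0), heading=0, pen down
FD 6.6: (0,0) -> (6.6,0) [heading=0, draw]
RT 120: heading 0 -> 240
PD: pen down
FD 2.9: (6.6,0) -> (5.15,-2.511) [heading=240, draw]
FD 14.5: (5.15,-2.511) -> (-2.1,-15.069) [heading=240, draw]
RT 109: heading 240 -> 131
FD 13: (-2.1,-15.069) -> (-10.629,-5.258) [heading=131, draw]
RT 90: heading 131 -> 41
RT 60: heading 41 -> 341
RT 90: heading 341 -> 251
RT 60: heading 251 -> 191
LT 90: heading 191 -> 281
LT 30: heading 281 -> 311
FD 7.8: (-10.629,-5.258) -> (-5.512,-11.144) [heading=311, draw]
FD 10.2: (-5.512,-11.144) -> (1.18,-18.842) [heading=311, draw]
Final: pos=(1.18,-18.842), heading=311, 6 segment(s) drawn
Segments drawn: 6

Answer: 6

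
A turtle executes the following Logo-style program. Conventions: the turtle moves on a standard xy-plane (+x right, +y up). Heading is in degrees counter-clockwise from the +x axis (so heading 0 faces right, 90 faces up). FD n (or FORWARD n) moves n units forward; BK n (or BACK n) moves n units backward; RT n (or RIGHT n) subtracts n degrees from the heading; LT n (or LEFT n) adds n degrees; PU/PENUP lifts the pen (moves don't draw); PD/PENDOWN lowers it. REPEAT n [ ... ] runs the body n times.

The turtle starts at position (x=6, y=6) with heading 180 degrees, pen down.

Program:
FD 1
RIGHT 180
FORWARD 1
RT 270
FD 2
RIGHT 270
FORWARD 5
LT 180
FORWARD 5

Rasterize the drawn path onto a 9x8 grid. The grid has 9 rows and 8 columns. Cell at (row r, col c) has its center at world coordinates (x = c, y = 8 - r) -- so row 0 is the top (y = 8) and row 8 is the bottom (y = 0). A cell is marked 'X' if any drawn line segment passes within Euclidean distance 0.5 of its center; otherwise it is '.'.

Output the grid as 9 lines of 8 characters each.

Answer: .XXXXXX.
......X.
.....XX.
........
........
........
........
........
........

Derivation:
Segment 0: (6,6) -> (5,6)
Segment 1: (5,6) -> (6,6)
Segment 2: (6,6) -> (6,8)
Segment 3: (6,8) -> (1,8)
Segment 4: (1,8) -> (6,8)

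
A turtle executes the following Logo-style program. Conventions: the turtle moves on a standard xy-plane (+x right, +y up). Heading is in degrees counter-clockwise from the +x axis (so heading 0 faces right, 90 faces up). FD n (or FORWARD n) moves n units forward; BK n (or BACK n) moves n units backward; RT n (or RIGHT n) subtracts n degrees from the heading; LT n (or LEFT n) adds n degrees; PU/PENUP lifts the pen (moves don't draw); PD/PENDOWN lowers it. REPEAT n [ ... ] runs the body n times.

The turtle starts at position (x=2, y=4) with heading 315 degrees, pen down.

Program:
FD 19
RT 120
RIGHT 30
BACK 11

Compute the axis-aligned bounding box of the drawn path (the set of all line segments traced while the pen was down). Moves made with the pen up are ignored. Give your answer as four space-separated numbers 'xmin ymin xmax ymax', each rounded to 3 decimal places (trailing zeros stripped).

Answer: 2 -12.282 26.06 4

Derivation:
Executing turtle program step by step:
Start: pos=(2,4), heading=315, pen down
FD 19: (2,4) -> (15.435,-9.435) [heading=315, draw]
RT 120: heading 315 -> 195
RT 30: heading 195 -> 165
BK 11: (15.435,-9.435) -> (26.06,-12.282) [heading=165, draw]
Final: pos=(26.06,-12.282), heading=165, 2 segment(s) drawn

Segment endpoints: x in {2, 15.435, 26.06}, y in {-12.282, -9.435, 4}
xmin=2, ymin=-12.282, xmax=26.06, ymax=4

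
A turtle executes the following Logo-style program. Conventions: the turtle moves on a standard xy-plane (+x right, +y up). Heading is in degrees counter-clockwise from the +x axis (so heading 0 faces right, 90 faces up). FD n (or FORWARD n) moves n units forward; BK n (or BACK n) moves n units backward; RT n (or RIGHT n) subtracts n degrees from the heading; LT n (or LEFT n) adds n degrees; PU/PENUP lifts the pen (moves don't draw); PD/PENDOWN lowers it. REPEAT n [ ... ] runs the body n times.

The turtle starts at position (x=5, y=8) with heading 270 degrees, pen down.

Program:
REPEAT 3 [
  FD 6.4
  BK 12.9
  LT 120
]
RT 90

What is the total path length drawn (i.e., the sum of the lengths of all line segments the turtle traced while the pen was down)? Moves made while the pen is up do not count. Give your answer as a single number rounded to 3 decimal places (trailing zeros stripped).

Executing turtle program step by step:
Start: pos=(5,8), heading=270, pen down
REPEAT 3 [
  -- iteration 1/3 --
  FD 6.4: (5,8) -> (5,1.6) [heading=270, draw]
  BK 12.9: (5,1.6) -> (5,14.5) [heading=270, draw]
  LT 120: heading 270 -> 30
  -- iteration 2/3 --
  FD 6.4: (5,14.5) -> (10.543,17.7) [heading=30, draw]
  BK 12.9: (10.543,17.7) -> (-0.629,11.25) [heading=30, draw]
  LT 120: heading 30 -> 150
  -- iteration 3/3 --
  FD 6.4: (-0.629,11.25) -> (-6.172,14.45) [heading=150, draw]
  BK 12.9: (-6.172,14.45) -> (5,8) [heading=150, draw]
  LT 120: heading 150 -> 270
]
RT 90: heading 270 -> 180
Final: pos=(5,8), heading=180, 6 segment(s) drawn

Segment lengths:
  seg 1: (5,8) -> (5,1.6), length = 6.4
  seg 2: (5,1.6) -> (5,14.5), length = 12.9
  seg 3: (5,14.5) -> (10.543,17.7), length = 6.4
  seg 4: (10.543,17.7) -> (-0.629,11.25), length = 12.9
  seg 5: (-0.629,11.25) -> (-6.172,14.45), length = 6.4
  seg 6: (-6.172,14.45) -> (5,8), length = 12.9
Total = 57.9

Answer: 57.9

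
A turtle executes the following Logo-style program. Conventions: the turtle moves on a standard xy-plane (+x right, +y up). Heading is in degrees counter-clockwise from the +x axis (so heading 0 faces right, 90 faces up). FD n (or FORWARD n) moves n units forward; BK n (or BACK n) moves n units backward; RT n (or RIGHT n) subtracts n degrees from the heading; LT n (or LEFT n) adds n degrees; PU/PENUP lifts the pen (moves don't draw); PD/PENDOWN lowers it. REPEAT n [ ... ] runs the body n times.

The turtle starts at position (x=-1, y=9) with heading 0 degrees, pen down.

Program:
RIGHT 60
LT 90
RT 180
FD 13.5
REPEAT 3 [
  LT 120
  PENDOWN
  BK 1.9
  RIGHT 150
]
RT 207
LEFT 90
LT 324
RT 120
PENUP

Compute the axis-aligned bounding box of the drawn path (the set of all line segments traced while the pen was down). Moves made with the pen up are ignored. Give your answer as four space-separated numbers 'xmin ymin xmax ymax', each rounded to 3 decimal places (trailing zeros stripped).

Answer: -15.287 2.25 -1 9

Derivation:
Executing turtle program step by step:
Start: pos=(-1,9), heading=0, pen down
RT 60: heading 0 -> 300
LT 90: heading 300 -> 30
RT 180: heading 30 -> 210
FD 13.5: (-1,9) -> (-12.691,2.25) [heading=210, draw]
REPEAT 3 [
  -- iteration 1/3 --
  LT 120: heading 210 -> 330
  PD: pen down
  BK 1.9: (-12.691,2.25) -> (-14.337,3.2) [heading=330, draw]
  RT 150: heading 330 -> 180
  -- iteration 2/3 --
  LT 120: heading 180 -> 300
  PD: pen down
  BK 1.9: (-14.337,3.2) -> (-15.287,4.845) [heading=300, draw]
  RT 150: heading 300 -> 150
  -- iteration 3/3 --
  LT 120: heading 150 -> 270
  PD: pen down
  BK 1.9: (-15.287,4.845) -> (-15.287,6.745) [heading=270, draw]
  RT 150: heading 270 -> 120
]
RT 207: heading 120 -> 273
LT 90: heading 273 -> 3
LT 324: heading 3 -> 327
RT 120: heading 327 -> 207
PU: pen up
Final: pos=(-15.287,6.745), heading=207, 4 segment(s) drawn

Segment endpoints: x in {-15.287, -14.337, -12.691, -1}, y in {2.25, 3.2, 4.845, 6.745, 9}
xmin=-15.287, ymin=2.25, xmax=-1, ymax=9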